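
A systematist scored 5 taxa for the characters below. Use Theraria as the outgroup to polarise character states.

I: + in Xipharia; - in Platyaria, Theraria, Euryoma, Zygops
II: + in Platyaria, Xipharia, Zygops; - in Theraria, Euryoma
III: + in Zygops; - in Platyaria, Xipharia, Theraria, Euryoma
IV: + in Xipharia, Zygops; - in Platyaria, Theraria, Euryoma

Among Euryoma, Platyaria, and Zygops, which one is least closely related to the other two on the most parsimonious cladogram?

Euryoma

The outgroup has state '-' for every character, so '+' is the derived state throughout.
I (derived state '+') is unique to Xipharia (autapomorphy; uninformative for grouping).
Only Platyaria, Xipharia, and Zygops show the derived state '+' for II, supporting them as a clade.
III: derived state '+' in Zygops only — an autapomorphy, so it tells us nothing about relationships among taxa.
Only Xipharia and Zygops show the derived state '+' for IV, supporting them as a clade.
Most parsimonious ingroup topology: (((Zygops,Xipharia),Platyaria),Euryoma).
Platyaria and Zygops share a more recent common ancestor with each other than either does with Euryoma, so Euryoma is the least closely related of the three.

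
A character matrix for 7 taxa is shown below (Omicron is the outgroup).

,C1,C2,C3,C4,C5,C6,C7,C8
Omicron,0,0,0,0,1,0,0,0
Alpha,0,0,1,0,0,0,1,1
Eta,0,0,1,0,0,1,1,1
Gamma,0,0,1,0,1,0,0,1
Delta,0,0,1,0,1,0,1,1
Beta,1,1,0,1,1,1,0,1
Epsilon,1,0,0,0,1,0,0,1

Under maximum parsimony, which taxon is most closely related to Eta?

Alpha

Character polarity is set by the outgroup: the derived state is whichever differs from the outgroup's state, so for C5 the derived state is '0', and for the remaining characters it is '1'.
C1 (derived state '1') is shared by Beta and Epsilon — a synapomorphy uniting that clade.
C2 (derived state '1') is unique to Beta (autapomorphy; uninformative for grouping).
C3: derived state '1' in Alpha, Delta, Eta, and Gamma only — synapomorphy for {Alpha, Delta, Eta, Gamma}.
C4: derived state '1' in Beta only — an autapomorphy, so it tells us nothing about relationships among taxa.
C5: derived state '0' in Alpha and Eta only — synapomorphy for {Alpha, Eta}.
C6 groups Beta and Eta, which is incompatible with the clades supported by the remaining characters; treating it as convergent (homoplasy) costs fewer steps than any alternative tree.
Only Alpha, Delta, and Eta show the derived state '1' for C7, supporting them as a clade.
C8 (derived state '1') is shared by all ingroup taxa — unites the whole ingroup.
Most parsimonious ingroup topology: ((((Alpha,Eta),Delta),Gamma),(Beta,Epsilon)).
Eta and Alpha form a cherry on this tree, so they are sister taxa.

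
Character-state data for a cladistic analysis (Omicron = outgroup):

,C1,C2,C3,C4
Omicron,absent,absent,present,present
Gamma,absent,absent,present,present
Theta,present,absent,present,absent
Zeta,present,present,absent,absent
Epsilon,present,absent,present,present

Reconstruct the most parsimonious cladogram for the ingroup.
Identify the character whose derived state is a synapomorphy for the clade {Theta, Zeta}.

Character polarity is set by the outgroup: the derived state is whichever differs from the outgroup's state, so for C3, C4 the derived state is 'absent', and for the remaining characters it is 'present'.
C1: derived state 'present' in Epsilon, Theta, and Zeta only — synapomorphy for {Epsilon, Theta, Zeta}.
C2 (derived state 'present') is unique to Zeta (autapomorphy; uninformative for grouping).
C3: derived state 'absent' in Zeta only — an autapomorphy, so it tells us nothing about relationships among taxa.
Only Theta and Zeta show the derived state 'absent' for C4, supporting them as a clade.
Most parsimonious ingroup topology: (Gamma,((Theta,Zeta),Epsilon)).
The clade {Theta, Zeta} is supported by C4: its derived state 'absent' occurs in exactly those taxa and in no other taxon (including the outgroup).

C4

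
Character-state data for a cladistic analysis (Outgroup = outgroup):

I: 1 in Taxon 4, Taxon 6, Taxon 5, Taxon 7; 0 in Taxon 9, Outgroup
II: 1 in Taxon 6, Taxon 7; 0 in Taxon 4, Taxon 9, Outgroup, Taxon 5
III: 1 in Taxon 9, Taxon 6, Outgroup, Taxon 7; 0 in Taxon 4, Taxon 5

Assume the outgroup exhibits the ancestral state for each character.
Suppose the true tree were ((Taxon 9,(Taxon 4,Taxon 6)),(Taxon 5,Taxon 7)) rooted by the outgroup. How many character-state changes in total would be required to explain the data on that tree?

6

Map each character onto ((Taxon 9,(Taxon 4,Taxon 6)),(Taxon 5,Taxon 7)) (rooted by Outgroup) and count the minimum state changes it requires (Fitch parsimony):
I: 2; II: 2; III: 2.
Total tree length = 6.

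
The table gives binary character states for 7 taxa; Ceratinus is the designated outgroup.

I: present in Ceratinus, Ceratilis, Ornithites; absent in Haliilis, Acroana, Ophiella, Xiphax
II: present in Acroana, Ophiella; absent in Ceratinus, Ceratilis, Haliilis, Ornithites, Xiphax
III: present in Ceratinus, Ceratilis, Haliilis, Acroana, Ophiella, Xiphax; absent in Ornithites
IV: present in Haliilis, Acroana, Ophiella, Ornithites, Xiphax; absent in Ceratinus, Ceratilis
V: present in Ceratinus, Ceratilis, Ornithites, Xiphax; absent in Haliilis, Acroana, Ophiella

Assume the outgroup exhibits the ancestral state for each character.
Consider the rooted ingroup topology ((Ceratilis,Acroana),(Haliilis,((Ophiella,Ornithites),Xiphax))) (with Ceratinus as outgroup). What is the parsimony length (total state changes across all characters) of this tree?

11

Map each character onto ((Ceratilis,Acroana),(Haliilis,((Ophiella,Ornithites),Xiphax))) (rooted by Ceratinus) and count the minimum state changes it requires (Fitch parsimony):
I: 3; II: 2; III: 1; IV: 2; V: 3.
Total tree length = 11.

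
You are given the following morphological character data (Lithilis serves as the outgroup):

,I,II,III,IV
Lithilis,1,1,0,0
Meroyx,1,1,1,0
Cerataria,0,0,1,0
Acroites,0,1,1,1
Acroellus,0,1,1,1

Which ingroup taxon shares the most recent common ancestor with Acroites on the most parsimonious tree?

Acroellus

Character polarity is set by the outgroup: the derived state is whichever differs from the outgroup's state, so for I, II the derived state is '0', and for the remaining characters it is '1'.
I: derived state '0' in Acroellus, Acroites, and Cerataria only — synapomorphy for {Acroellus, Acroites, Cerataria}.
II: derived state '0' in Cerataria only — an autapomorphy, so it tells us nothing about relationships among taxa.
III (derived state '1') is shared by all ingroup taxa — unites the whole ingroup.
IV: derived state '1' in Acroellus and Acroites only — synapomorphy for {Acroellus, Acroites}.
Most parsimonious ingroup topology: (Meroyx,(Cerataria,(Acroites,Acroellus))).
Acroites and Acroellus form a cherry on this tree, so they are sister taxa.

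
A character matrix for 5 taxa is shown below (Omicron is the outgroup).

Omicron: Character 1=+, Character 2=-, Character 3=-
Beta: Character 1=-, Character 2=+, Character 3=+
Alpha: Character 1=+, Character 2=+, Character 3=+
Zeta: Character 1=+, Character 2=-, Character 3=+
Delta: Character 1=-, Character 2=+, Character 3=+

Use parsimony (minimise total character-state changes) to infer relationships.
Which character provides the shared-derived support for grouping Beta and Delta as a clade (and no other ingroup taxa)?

Character polarity is set by the outgroup: the derived state is whichever differs from the outgroup's state, so for Character 1 the derived state is '-', and for the remaining characters it is '+'.
Character 1 (derived state '-') is shared by Beta and Delta — a synapomorphy uniting that clade.
Character 2 (derived state '+') is shared by Alpha, Beta, and Delta — a synapomorphy uniting that clade.
All ingroup taxa share the derived state '+' for Character 3; it defines the ingroup but does not resolve relationships within it.
Most parsimonious ingroup topology: (((Beta,Delta),Alpha),Zeta).
The clade {Beta, Delta} is supported by Character 1: its derived state '-' occurs in exactly those taxa and in no other taxon (including the outgroup).

Character 1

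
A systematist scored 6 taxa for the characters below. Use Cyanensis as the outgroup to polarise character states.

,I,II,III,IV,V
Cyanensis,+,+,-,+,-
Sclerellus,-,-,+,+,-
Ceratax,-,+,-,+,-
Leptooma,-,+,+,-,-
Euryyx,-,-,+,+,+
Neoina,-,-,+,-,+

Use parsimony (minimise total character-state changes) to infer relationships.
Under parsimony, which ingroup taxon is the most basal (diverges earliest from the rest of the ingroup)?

Ceratax

Character polarity is set by the outgroup: the derived state is whichever differs from the outgroup's state, so for I, II, IV the derived state is '-', and for the remaining characters it is '+'.
All ingroup taxa share the derived state '-' for I; it defines the ingroup but does not resolve relationships within it.
II (derived state '-') is shared by Euryyx, Neoina, and Sclerellus — a synapomorphy uniting that clade.
III (derived state '+') is shared by Euryyx, Leptooma, Neoina, and Sclerellus — a synapomorphy uniting that clade.
IV groups Leptooma and Neoina, which is incompatible with the clades supported by the remaining characters; treating it as convergent (homoplasy) costs fewer steps than any alternative tree.
V: derived state '+' in Euryyx and Neoina only — synapomorphy for {Euryyx, Neoina}.
Most parsimonious ingroup topology: (((Sclerellus,(Euryyx,Neoina)),Leptooma),Ceratax).
Ceratax is sister to the clade containing all other ingroup taxa, so it is the earliest-diverging (most basal) ingroup lineage.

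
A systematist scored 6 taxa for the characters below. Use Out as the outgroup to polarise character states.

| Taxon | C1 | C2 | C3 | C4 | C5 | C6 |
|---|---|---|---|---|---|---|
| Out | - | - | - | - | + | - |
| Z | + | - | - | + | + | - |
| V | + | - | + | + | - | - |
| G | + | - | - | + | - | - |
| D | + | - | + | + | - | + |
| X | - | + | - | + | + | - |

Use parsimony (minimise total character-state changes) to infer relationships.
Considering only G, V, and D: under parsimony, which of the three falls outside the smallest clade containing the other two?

Character polarity is set by the outgroup: the derived state is whichever differs from the outgroup's state, so for C5 the derived state is '-', and for the remaining characters it is '+'.
Only D, G, V, and Z show the derived state '+' for C1, supporting them as a clade.
C2 (derived state '+') is unique to X (autapomorphy; uninformative for grouping).
C3: derived state '+' in D and V only — synapomorphy for {D, V}.
C4 (derived state '+') is shared by all ingroup taxa — unites the whole ingroup.
Only D, G, and V show the derived state '-' for C5, supporting them as a clade.
C6 (derived state '+') is unique to D (autapomorphy; uninformative for grouping).
Most parsimonious ingroup topology: ((Z,((V,D),G)),X).
V and D share a more recent common ancestor with each other than either does with G, so G is the least closely related of the three.

G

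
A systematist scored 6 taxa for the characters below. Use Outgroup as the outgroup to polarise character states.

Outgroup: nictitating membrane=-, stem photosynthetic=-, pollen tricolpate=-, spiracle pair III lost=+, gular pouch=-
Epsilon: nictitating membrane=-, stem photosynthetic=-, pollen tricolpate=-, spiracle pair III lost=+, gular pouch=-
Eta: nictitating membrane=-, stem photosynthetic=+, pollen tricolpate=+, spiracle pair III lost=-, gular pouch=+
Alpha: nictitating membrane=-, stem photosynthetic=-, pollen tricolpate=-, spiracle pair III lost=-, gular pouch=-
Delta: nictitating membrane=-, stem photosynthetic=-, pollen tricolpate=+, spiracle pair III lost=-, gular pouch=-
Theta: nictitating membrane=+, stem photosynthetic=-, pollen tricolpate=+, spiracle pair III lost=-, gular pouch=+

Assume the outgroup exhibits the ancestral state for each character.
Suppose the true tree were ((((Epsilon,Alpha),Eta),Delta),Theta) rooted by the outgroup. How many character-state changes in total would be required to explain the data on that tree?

8

Map each character onto ((((Epsilon,Alpha),Eta),Delta),Theta) (rooted by Outgroup) and count the minimum state changes it requires (Fitch parsimony):
nictitating membrane: 1; stem photosynthetic: 1; pollen tricolpate: 2; spiracle pair III lost: 2; gular pouch: 2.
Total tree length = 8.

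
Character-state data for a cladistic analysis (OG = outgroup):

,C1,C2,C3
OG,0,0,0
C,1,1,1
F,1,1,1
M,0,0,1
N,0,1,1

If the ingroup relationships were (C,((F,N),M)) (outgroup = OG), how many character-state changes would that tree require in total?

5

Map each character onto (C,((F,N),M)) (rooted by OG) and count the minimum state changes it requires (Fitch parsimony):
C1: 2; C2: 2; C3: 1.
Total tree length = 5.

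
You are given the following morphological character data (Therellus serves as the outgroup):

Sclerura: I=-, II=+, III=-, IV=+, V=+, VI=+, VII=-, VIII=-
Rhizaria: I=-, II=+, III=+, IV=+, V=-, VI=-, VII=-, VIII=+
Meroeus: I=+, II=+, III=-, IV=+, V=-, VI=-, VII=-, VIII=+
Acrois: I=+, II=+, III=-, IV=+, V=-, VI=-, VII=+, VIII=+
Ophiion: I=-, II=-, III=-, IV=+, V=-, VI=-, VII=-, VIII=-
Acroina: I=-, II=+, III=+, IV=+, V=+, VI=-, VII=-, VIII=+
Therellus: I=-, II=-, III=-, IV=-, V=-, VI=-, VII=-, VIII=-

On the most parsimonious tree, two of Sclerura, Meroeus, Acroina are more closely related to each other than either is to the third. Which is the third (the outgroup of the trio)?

The outgroup has state '-' for every character, so '+' is the derived state throughout.
I (derived state '+') is shared by Acrois and Meroeus — a synapomorphy uniting that clade.
II (derived state '+') is shared by Acroina, Acrois, Meroeus, Rhizaria, and Sclerura — a synapomorphy uniting that clade.
III (derived state '+') is shared by Acroina and Rhizaria — a synapomorphy uniting that clade.
All ingroup taxa share the derived state '+' for IV; it defines the ingroup but does not resolve relationships within it.
V (state '+') occurs in Acroina and Sclerura but conflicts with the nesting implied by the other characters — most parsimoniously interpreted as homoplasy.
VI: derived state '+' in Sclerura only — an autapomorphy, so it tells us nothing about relationships among taxa.
VII: derived state '+' in Acrois only — an autapomorphy, so it tells us nothing about relationships among taxa.
VIII: derived state '+' in Acroina, Acrois, Meroeus, and Rhizaria only — synapomorphy for {Acroina, Acrois, Meroeus, Rhizaria}.
Most parsimonious ingroup topology: ((((Acroina,Rhizaria),(Meroeus,Acrois)),Sclerura),Ophiion).
Acroina and Meroeus share a more recent common ancestor with each other than either does with Sclerura, so Sclerura is the least closely related of the three.

Sclerura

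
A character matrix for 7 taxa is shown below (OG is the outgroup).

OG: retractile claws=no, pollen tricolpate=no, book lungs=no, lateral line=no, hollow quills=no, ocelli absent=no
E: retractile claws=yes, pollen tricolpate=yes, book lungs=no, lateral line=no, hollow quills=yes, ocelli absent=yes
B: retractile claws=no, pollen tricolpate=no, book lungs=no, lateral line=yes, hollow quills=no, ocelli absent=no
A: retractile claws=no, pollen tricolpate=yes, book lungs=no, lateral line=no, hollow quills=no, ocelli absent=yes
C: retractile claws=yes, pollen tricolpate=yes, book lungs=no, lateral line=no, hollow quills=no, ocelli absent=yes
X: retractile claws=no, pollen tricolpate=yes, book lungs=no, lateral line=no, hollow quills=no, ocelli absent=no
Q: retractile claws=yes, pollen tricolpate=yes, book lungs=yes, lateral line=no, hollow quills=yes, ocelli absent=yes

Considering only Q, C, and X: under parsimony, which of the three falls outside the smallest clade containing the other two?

The outgroup has state 'no' for every character, so 'yes' is the derived state throughout.
Only C, E, and Q show the derived state 'yes' for retractile claws, supporting them as a clade.
pollen tricolpate: derived state 'yes' in A, C, E, Q, and X only — synapomorphy for {A, C, E, Q, X}.
book lungs (derived state 'yes') is unique to Q (autapomorphy; uninformative for grouping).
lateral line (derived state 'yes') is unique to B (autapomorphy; uninformative for grouping).
hollow quills (derived state 'yes') is shared by E and Q — a synapomorphy uniting that clade.
ocelli absent: derived state 'yes' in A, C, E, and Q only — synapomorphy for {A, C, E, Q}.
Most parsimonious ingroup topology: (B,(X,((C,(Q,E)),A))).
Q and C share a more recent common ancestor with each other than either does with X, so X is the least closely related of the three.

X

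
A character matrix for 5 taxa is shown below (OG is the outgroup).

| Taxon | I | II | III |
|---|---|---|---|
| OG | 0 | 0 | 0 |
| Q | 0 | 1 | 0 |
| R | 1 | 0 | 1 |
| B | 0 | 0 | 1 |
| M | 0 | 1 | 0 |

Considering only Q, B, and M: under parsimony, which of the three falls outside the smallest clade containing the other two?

The outgroup has state '0' for every character, so '1' is the derived state throughout.
I (derived state '1') is unique to R (autapomorphy; uninformative for grouping).
II: derived state '1' in M and Q only — synapomorphy for {M, Q}.
III (derived state '1') is shared by B and R — a synapomorphy uniting that clade.
Most parsimonious ingroup topology: ((Q,M),(R,B)).
Q and M share a more recent common ancestor with each other than either does with B, so B is the least closely related of the three.

B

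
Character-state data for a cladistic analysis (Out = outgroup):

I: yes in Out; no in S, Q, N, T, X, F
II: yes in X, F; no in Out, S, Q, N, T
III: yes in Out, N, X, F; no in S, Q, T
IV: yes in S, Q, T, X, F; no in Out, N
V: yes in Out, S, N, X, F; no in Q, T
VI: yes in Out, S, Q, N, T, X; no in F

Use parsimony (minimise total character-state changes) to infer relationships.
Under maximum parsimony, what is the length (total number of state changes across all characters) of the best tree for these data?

6

Character polarity is set by the outgroup: the derived state is whichever differs from the outgroup's state, so for I, III, V, VI the derived state is 'no', and for the remaining characters it is 'yes'.
All ingroup taxa share the derived state 'no' for I; it defines the ingroup but does not resolve relationships within it.
II: derived state 'yes' in F and X only — synapomorphy for {F, X}.
III (derived state 'no') is shared by Q, S, and T — a synapomorphy uniting that clade.
IV (derived state 'yes') is shared by F, Q, S, T, and X — a synapomorphy uniting that clade.
V: derived state 'no' in Q and T only — synapomorphy for {Q, T}.
VI: derived state 'no' in F only — an autapomorphy, so it tells us nothing about relationships among taxa.
Most parsimonious ingroup topology: (((S,(Q,T)),(X,F)),N).
Changes per character on this tree: I: 1; II: 1; III: 1; IV: 1; V: 1; VI: 1.
Total = 6.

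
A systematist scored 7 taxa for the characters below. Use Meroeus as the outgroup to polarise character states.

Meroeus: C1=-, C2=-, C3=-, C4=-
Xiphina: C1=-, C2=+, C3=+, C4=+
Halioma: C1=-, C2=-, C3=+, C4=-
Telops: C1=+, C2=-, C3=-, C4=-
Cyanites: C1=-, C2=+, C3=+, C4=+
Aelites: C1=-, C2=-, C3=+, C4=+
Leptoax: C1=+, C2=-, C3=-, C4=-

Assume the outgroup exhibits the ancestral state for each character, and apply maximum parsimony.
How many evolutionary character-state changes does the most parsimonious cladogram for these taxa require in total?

The outgroup has state '-' for every character, so '+' is the derived state throughout.
C1: derived state '+' in Leptoax and Telops only — synapomorphy for {Leptoax, Telops}.
C2: derived state '+' in Cyanites and Xiphina only — synapomorphy for {Cyanites, Xiphina}.
C3: derived state '+' in Aelites, Cyanites, Halioma, and Xiphina only — synapomorphy for {Aelites, Cyanites, Halioma, Xiphina}.
C4 (derived state '+') is shared by Aelites, Cyanites, and Xiphina — a synapomorphy uniting that clade.
Most parsimonious ingroup topology: ((((Xiphina,Cyanites),Aelites),Halioma),(Telops,Leptoax)).
Changes per character on this tree: C1: 1; C2: 1; C3: 1; C4: 1.
Total = 4.

4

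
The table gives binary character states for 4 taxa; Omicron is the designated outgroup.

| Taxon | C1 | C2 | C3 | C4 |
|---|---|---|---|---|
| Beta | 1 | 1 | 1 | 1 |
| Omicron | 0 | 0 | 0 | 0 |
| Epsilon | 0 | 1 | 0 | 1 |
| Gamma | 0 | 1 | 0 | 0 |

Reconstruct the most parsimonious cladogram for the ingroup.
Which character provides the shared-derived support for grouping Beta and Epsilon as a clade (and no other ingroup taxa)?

C4

The outgroup has state '0' for every character, so '1' is the derived state throughout.
C1 (derived state '1') is unique to Beta (autapomorphy; uninformative for grouping).
C2 (derived state '1') is shared by all ingroup taxa — unites the whole ingroup.
C3: derived state '1' in Beta only — an autapomorphy, so it tells us nothing about relationships among taxa.
C4: derived state '1' in Beta and Epsilon only — synapomorphy for {Beta, Epsilon}.
Most parsimonious ingroup topology: ((Epsilon,Beta),Gamma).
The clade {Beta, Epsilon} is supported by C4: its derived state '1' occurs in exactly those taxa and in no other taxon (including the outgroup).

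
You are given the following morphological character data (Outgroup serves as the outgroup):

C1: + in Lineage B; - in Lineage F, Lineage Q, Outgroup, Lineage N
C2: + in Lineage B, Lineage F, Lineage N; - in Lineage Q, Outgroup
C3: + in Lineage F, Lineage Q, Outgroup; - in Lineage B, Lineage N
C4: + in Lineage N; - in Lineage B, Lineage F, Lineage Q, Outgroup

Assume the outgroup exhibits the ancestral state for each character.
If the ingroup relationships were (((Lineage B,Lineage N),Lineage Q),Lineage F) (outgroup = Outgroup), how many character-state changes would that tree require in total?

5

Map each character onto (((Lineage B,Lineage N),Lineage Q),Lineage F) (rooted by Outgroup) and count the minimum state changes it requires (Fitch parsimony):
C1: 1; C2: 2; C3: 1; C4: 1.
Total tree length = 5.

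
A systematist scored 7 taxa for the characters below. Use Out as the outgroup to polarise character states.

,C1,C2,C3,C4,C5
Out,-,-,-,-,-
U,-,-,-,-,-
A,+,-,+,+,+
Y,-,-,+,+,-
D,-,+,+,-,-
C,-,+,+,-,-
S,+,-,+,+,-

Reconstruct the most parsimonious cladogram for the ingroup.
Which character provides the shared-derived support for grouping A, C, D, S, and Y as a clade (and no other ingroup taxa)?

The outgroup has state '-' for every character, so '+' is the derived state throughout.
Only A and S show the derived state '+' for C1, supporting them as a clade.
C2: derived state '+' in C and D only — synapomorphy for {C, D}.
C3 (derived state '+') is shared by A, C, D, S, and Y — a synapomorphy uniting that clade.
C4: derived state '+' in A, S, and Y only — synapomorphy for {A, S, Y}.
C5: derived state '+' in A only — an autapomorphy, so it tells us nothing about relationships among taxa.
Most parsimonious ingroup topology: (U,(((A,S),Y),(D,C))).
The clade {A, C, D, S, Y} is supported by C3: its derived state '+' occurs in exactly those taxa and in no other taxon (including the outgroup).

C3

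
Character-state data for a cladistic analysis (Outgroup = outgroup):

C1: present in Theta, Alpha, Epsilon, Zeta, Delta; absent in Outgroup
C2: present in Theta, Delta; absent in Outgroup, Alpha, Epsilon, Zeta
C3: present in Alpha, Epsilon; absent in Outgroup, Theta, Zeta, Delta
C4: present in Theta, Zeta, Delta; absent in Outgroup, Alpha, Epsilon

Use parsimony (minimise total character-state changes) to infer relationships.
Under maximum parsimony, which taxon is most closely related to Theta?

Delta

The outgroup has state 'absent' for every character, so 'present' is the derived state throughout.
All ingroup taxa share the derived state 'present' for C1; it defines the ingroup but does not resolve relationships within it.
C2: derived state 'present' in Delta and Theta only — synapomorphy for {Delta, Theta}.
C3 (derived state 'present') is shared by Alpha and Epsilon — a synapomorphy uniting that clade.
C4 (derived state 'present') is shared by Delta, Theta, and Zeta — a synapomorphy uniting that clade.
Most parsimonious ingroup topology: (((Theta,Delta),Zeta),(Alpha,Epsilon)).
Theta and Delta form a cherry on this tree, so they are sister taxa.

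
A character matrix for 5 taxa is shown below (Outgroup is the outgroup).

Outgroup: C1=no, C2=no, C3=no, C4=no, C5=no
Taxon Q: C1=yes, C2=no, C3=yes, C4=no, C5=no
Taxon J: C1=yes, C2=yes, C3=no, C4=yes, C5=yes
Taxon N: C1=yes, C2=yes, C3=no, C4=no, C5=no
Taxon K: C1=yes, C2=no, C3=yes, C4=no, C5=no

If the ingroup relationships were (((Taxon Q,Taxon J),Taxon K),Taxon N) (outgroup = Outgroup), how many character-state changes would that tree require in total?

Map each character onto (((Taxon Q,Taxon J),Taxon K),Taxon N) (rooted by Outgroup) and count the minimum state changes it requires (Fitch parsimony):
C1: 1; C2: 2; C3: 2; C4: 1; C5: 1.
Total tree length = 7.

7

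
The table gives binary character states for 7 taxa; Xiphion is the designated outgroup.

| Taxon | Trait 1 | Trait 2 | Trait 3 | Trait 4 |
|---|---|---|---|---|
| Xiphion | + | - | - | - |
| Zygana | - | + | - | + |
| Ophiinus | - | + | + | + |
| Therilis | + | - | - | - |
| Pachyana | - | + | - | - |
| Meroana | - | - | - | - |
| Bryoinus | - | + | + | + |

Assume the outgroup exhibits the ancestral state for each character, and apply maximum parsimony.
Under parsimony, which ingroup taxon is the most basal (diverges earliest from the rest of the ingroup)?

Therilis

Character polarity is set by the outgroup: the derived state is whichever differs from the outgroup's state, so for Trait 1 the derived state is '-', and for the remaining characters it is '+'.
Only Bryoinus, Meroana, Ophiinus, Pachyana, and Zygana show the derived state '-' for Trait 1, supporting them as a clade.
Trait 2 (derived state '+') is shared by Bryoinus, Ophiinus, Pachyana, and Zygana — a synapomorphy uniting that clade.
Only Bryoinus and Ophiinus show the derived state '+' for Trait 3, supporting them as a clade.
Only Bryoinus, Ophiinus, and Zygana show the derived state '+' for Trait 4, supporting them as a clade.
Most parsimonious ingroup topology: ((((Zygana,(Ophiinus,Bryoinus)),Pachyana),Meroana),Therilis).
Therilis is sister to the clade containing all other ingroup taxa, so it is the earliest-diverging (most basal) ingroup lineage.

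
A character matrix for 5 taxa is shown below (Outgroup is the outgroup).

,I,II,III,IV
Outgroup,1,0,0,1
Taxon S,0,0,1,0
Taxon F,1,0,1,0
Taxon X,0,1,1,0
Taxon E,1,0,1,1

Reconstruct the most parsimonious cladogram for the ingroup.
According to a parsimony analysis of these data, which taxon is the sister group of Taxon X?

Character polarity is set by the outgroup: the derived state is whichever differs from the outgroup's state, so for I, IV the derived state is '0', and for the remaining characters it is '1'.
I: derived state '0' in Taxon S and Taxon X only — synapomorphy for {Taxon S, Taxon X}.
II (derived state '1') is unique to Taxon X (autapomorphy; uninformative for grouping).
III (derived state '1') is shared by all ingroup taxa — unites the whole ingroup.
Only Taxon F, Taxon S, and Taxon X show the derived state '0' for IV, supporting them as a clade.
Most parsimonious ingroup topology: (((Taxon S,Taxon X),Taxon F),Taxon E).
Taxon X and Taxon S form a cherry on this tree, so they are sister taxa.

Taxon S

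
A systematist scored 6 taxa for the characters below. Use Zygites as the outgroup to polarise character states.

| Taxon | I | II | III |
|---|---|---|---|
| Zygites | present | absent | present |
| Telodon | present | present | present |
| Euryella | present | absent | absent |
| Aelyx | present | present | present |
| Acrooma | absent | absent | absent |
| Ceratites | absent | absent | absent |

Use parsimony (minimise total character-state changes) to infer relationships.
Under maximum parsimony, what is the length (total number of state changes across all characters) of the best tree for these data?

Character polarity is set by the outgroup: the derived state is whichever differs from the outgroup's state, so for I, III the derived state is 'absent', and for the remaining characters it is 'present'.
I: derived state 'absent' in Acrooma and Ceratites only — synapomorphy for {Acrooma, Ceratites}.
Only Aelyx and Telodon show the derived state 'present' for II, supporting them as a clade.
III (derived state 'absent') is shared by Acrooma, Ceratites, and Euryella — a synapomorphy uniting that clade.
Most parsimonious ingroup topology: ((Telodon,Aelyx),(Euryella,(Acrooma,Ceratites))).
Changes per character on this tree: I: 1; II: 1; III: 1.
Total = 3.

3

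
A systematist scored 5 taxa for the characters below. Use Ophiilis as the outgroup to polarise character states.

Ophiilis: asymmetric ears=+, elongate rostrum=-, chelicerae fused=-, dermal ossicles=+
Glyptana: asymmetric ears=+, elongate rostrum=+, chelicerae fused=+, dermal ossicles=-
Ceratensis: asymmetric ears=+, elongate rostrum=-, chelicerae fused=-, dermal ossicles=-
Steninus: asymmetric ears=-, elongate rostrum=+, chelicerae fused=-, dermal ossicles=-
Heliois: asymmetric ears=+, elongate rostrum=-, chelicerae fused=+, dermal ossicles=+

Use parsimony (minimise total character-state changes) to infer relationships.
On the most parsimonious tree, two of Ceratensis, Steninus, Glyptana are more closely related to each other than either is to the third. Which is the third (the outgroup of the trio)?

Ceratensis

Character polarity is set by the outgroup: the derived state is whichever differs from the outgroup's state, so for asymmetric ears, dermal ossicles the derived state is '-', and for the remaining characters it is '+'.
asymmetric ears: derived state '-' in Steninus only — an autapomorphy, so it tells us nothing about relationships among taxa.
Only Glyptana and Steninus show the derived state '+' for elongate rostrum, supporting them as a clade.
chelicerae fused groups Glyptana and Heliois, which is incompatible with the clades supported by the remaining characters; treating it as convergent (homoplasy) costs fewer steps than any alternative tree.
Only Ceratensis, Glyptana, and Steninus show the derived state '-' for dermal ossicles, supporting them as a clade.
Most parsimonious ingroup topology: (((Glyptana,Steninus),Ceratensis),Heliois).
Glyptana and Steninus share a more recent common ancestor with each other than either does with Ceratensis, so Ceratensis is the least closely related of the three.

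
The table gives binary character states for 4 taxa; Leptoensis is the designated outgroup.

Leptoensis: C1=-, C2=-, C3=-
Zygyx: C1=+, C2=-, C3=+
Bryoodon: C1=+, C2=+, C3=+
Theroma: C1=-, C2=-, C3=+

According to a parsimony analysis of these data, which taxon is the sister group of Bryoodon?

The outgroup has state '-' for every character, so '+' is the derived state throughout.
C1 (derived state '+') is shared by Bryoodon and Zygyx — a synapomorphy uniting that clade.
C2: derived state '+' in Bryoodon only — an autapomorphy, so it tells us nothing about relationships among taxa.
All ingroup taxa share the derived state '+' for C3; it defines the ingroup but does not resolve relationships within it.
Most parsimonious ingroup topology: ((Zygyx,Bryoodon),Theroma).
Bryoodon and Zygyx form a cherry on this tree, so they are sister taxa.

Zygyx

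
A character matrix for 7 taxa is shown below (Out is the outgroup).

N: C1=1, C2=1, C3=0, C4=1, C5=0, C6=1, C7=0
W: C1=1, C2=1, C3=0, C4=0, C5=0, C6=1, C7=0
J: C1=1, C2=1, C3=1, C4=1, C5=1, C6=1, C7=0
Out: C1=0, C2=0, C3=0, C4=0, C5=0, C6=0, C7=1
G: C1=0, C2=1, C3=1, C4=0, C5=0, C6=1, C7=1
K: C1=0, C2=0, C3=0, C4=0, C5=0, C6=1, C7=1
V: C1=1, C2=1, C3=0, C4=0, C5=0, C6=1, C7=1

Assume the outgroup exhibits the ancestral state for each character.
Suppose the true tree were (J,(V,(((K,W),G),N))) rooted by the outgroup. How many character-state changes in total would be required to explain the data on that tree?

14

Map each character onto (J,(V,(((K,W),G),N))) (rooted by Out) and count the minimum state changes it requires (Fitch parsimony):
C1: 3; C2: 2; C3: 2; C4: 2; C5: 1; C6: 1; C7: 3.
Total tree length = 14.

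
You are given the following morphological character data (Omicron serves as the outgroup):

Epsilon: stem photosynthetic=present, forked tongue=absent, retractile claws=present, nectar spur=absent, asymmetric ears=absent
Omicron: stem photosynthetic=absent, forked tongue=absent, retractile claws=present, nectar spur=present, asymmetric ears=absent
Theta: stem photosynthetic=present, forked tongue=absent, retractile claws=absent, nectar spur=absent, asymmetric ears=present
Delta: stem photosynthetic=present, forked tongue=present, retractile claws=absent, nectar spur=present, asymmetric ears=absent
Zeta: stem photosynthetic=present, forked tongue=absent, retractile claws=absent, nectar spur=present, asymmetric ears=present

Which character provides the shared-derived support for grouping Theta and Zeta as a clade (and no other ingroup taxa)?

Character polarity is set by the outgroup: the derived state is whichever differs from the outgroup's state, so for retractile claws, nectar spur the derived state is 'absent', and for the remaining characters it is 'present'.
stem photosynthetic (derived state 'present') is shared by all ingroup taxa — unites the whole ingroup.
forked tongue: derived state 'present' in Delta only — an autapomorphy, so it tells us nothing about relationships among taxa.
Only Delta, Theta, and Zeta show the derived state 'absent' for retractile claws, supporting them as a clade.
nectar spur (state 'absent') occurs in Epsilon and Theta but conflicts with the nesting implied by the other characters — most parsimoniously interpreted as homoplasy.
asymmetric ears (derived state 'present') is shared by Theta and Zeta — a synapomorphy uniting that clade.
Most parsimonious ingroup topology: (Epsilon,(Delta,(Zeta,Theta))).
The clade {Theta, Zeta} is supported by asymmetric ears: its derived state 'present' occurs in exactly those taxa and in no other taxon (including the outgroup).

asymmetric ears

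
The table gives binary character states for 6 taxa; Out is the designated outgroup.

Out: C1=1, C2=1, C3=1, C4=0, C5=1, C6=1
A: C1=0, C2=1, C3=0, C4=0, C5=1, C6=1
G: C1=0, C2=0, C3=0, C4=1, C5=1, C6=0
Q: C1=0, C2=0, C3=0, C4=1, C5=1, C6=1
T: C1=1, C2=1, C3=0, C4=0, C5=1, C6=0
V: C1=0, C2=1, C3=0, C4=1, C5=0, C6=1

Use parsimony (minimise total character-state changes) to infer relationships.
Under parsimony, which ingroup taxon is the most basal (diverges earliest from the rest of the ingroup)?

T

Character polarity is set by the outgroup: the derived state is whichever differs from the outgroup's state, so for C1, C2, C3, C5, C6 the derived state is '0', and for the remaining characters it is '1'.
C1 (derived state '0') is shared by A, G, Q, and V — a synapomorphy uniting that clade.
Only G and Q show the derived state '0' for C2, supporting them as a clade.
C3 (derived state '0') is shared by all ingroup taxa — unites the whole ingroup.
C4 (derived state '1') is shared by G, Q, and V — a synapomorphy uniting that clade.
C5: derived state '0' in V only — an autapomorphy, so it tells us nothing about relationships among taxa.
C6 (state '0') occurs in G and T but conflicts with the nesting implied by the other characters — most parsimoniously interpreted as homoplasy.
Most parsimonious ingroup topology: ((A,((G,Q),V)),T).
T is sister to the clade containing all other ingroup taxa, so it is the earliest-diverging (most basal) ingroup lineage.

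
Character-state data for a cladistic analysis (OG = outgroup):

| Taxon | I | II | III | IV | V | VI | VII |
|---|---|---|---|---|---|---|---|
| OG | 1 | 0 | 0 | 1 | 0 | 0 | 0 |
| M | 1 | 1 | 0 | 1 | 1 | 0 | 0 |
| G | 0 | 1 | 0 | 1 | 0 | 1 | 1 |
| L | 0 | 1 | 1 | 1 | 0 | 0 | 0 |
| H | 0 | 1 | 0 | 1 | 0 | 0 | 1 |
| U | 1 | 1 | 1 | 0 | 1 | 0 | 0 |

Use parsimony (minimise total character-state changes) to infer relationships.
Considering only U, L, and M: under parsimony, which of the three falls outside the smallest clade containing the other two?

Character polarity is set by the outgroup: the derived state is whichever differs from the outgroup's state, so for I, IV the derived state is '0', and for the remaining characters it is '1'.
I (derived state '0') is shared by G, H, and L — a synapomorphy uniting that clade.
II (derived state '1') is shared by all ingroup taxa — unites the whole ingroup.
III (state '1') occurs in L and U but conflicts with the nesting implied by the other characters — most parsimoniously interpreted as homoplasy.
IV (derived state '0') is unique to U (autapomorphy; uninformative for grouping).
V: derived state '1' in M and U only — synapomorphy for {M, U}.
VI (derived state '1') is unique to G (autapomorphy; uninformative for grouping).
Only G and H show the derived state '1' for VII, supporting them as a clade.
Most parsimonious ingroup topology: ((M,U),((G,H),L)).
M and U share a more recent common ancestor with each other than either does with L, so L is the least closely related of the three.

L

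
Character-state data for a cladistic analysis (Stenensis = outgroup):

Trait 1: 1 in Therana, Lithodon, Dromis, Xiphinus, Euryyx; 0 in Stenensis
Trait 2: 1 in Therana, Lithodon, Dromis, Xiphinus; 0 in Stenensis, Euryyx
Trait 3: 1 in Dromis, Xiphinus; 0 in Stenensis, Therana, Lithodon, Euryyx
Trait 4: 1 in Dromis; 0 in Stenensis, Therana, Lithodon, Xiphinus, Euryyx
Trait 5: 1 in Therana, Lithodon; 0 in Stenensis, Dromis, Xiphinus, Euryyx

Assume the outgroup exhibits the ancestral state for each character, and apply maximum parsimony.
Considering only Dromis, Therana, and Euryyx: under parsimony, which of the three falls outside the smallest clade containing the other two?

The outgroup has state '0' for every character, so '1' is the derived state throughout.
Trait 1 (derived state '1') is shared by all ingroup taxa — unites the whole ingroup.
Only Dromis, Lithodon, Therana, and Xiphinus show the derived state '1' for Trait 2, supporting them as a clade.
Trait 3 (derived state '1') is shared by Dromis and Xiphinus — a synapomorphy uniting that clade.
Trait 4: derived state '1' in Dromis only — an autapomorphy, so it tells us nothing about relationships among taxa.
Trait 5: derived state '1' in Lithodon and Therana only — synapomorphy for {Lithodon, Therana}.
Most parsimonious ingroup topology: (((Therana,Lithodon),(Dromis,Xiphinus)),Euryyx).
Dromis and Therana share a more recent common ancestor with each other than either does with Euryyx, so Euryyx is the least closely related of the three.

Euryyx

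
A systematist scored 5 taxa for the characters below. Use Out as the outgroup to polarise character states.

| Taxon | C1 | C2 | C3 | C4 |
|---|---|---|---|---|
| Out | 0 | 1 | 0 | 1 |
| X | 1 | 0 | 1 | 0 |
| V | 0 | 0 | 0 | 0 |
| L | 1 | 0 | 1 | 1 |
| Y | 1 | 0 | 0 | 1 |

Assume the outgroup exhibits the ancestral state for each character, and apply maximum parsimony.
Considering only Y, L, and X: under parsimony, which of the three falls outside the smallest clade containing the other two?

Y

Character polarity is set by the outgroup: the derived state is whichever differs from the outgroup's state, so for C2, C4 the derived state is '0', and for the remaining characters it is '1'.
C1 (derived state '1') is shared by L, X, and Y — a synapomorphy uniting that clade.
C2 (derived state '0') is shared by all ingroup taxa — unites the whole ingroup.
Only L and X show the derived state '1' for C3, supporting them as a clade.
C4 groups V and X, which is incompatible with the clades supported by the remaining characters; treating it as convergent (homoplasy) costs fewer steps than any alternative tree.
Most parsimonious ingroup topology: (((X,L),Y),V).
L and X share a more recent common ancestor with each other than either does with Y, so Y is the least closely related of the three.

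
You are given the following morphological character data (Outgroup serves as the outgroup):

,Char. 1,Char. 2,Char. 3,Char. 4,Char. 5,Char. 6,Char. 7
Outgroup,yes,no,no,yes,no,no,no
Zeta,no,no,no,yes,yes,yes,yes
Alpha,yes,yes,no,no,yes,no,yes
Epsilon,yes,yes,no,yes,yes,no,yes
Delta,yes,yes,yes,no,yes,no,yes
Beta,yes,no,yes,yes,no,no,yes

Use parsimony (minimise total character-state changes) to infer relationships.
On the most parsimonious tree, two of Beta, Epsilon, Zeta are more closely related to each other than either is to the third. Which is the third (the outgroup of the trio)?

Character polarity is set by the outgroup: the derived state is whichever differs from the outgroup's state, so for Char. 1, Char. 4 the derived state is 'no', and for the remaining characters it is 'yes'.
Char. 1 (derived state 'no') is unique to Zeta (autapomorphy; uninformative for grouping).
Char. 2: derived state 'yes' in Alpha, Delta, and Epsilon only — synapomorphy for {Alpha, Delta, Epsilon}.
Char. 3 (state 'yes') occurs in Beta and Delta but conflicts with the nesting implied by the other characters — most parsimoniously interpreted as homoplasy.
Char. 4: derived state 'no' in Alpha and Delta only — synapomorphy for {Alpha, Delta}.
Char. 5: derived state 'yes' in Alpha, Delta, Epsilon, and Zeta only — synapomorphy for {Alpha, Delta, Epsilon, Zeta}.
Char. 6: derived state 'yes' in Zeta only — an autapomorphy, so it tells us nothing about relationships among taxa.
All ingroup taxa share the derived state 'yes' for Char. 7; it defines the ingroup but does not resolve relationships within it.
Most parsimonious ingroup topology: ((Zeta,((Alpha,Delta),Epsilon)),Beta).
Zeta and Epsilon share a more recent common ancestor with each other than either does with Beta, so Beta is the least closely related of the three.

Beta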